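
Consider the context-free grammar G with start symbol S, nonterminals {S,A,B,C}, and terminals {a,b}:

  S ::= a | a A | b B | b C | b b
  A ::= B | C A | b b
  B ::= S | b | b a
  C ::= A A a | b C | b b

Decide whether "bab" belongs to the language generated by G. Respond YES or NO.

CNF form of G:
  S -> T0 A | T1 B | T1 C | T1 T1 | a
  A -> C A | T0 A | T1 B | T1 C | T1 T0 | T1 T1 | a | b
  B -> T0 A | T1 B | T1 C | T1 T0 | T1 T1 | a | b
  C -> A X2 | T1 C | T1 T1
  T0 -> a
  T1 -> b
  X2 -> A T0

CYK fill:
  cell(0,0) b: {A,B,T1}  orig:{A,B}
  cell(1,1) a: {A,B,S,T0}  orig:{A,B,S}
  cell(2,2) b: {A,B,T1}  orig:{A,B}
  cell(0,1) ba: {A,B,S,X2}  orig:{A,B,S}
  cell(1,2) ab: {A,B,S}
  cell(0,2) bab: {A,B,S}

S ∈ T[0,2] ⇒ YES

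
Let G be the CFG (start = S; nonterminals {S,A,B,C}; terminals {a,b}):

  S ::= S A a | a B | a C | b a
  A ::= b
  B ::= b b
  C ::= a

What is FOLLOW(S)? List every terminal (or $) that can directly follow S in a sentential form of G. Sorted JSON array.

FIRST iteration:
[1]
  A via A→b: +{b}
  B via B→b b: +{b}
  C via C→a: +{a}
  S via S→a B: +{a}
  S via S→b a: +{b}
  FIRST(S)={a,b}  FIRST(A)={b}  FIRST(B)={b}  FIRST(C)={a}
[2] (stable)
  FIRST(S)={a,b}  FIRST(A)={b}  FIRST(B)={b}  FIRST(C)={a}

FOLLOW iteration:
initialize: $ ∈ FOLLOW(S)
round 1:
  S→S A a: FOLLOW(S) ⊇ FIRST(A) = {b}; new: +{b}
  S→S A a: FOLLOW(A) ⊇ FIRST(a) = {a}; new: +{a}
  S→a B: FOLLOW(B) ⊇ FOLLOW(S) ⊇ {$,b}; new: +{$,b}
  S→a C: FOLLOW(C) ⊇ FOLLOW(S) ⊇ {$,b}; new: +{$,b}
  FOLLOW[S]={$,b}  FOLLOW[A]={a}  FOLLOW[B]={$,b}  FOLLOW[C]={$,b}
round 2: — fixpoint
  FOLLOW[S]={$,b}  FOLLOW[A]={a}  FOLLOW[B]={$,b}  FOLLOW[C]={$,b}

FOLLOW(S) = ["$", "b"]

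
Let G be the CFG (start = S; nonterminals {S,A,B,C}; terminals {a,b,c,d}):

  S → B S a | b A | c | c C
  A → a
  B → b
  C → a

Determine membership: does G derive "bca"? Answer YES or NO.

Convert to CNF:
  S -> B X3 | T1 A | T2 C | c
  A -> a
  B -> b
  C -> a
  T0 -> a
  T1 -> b
  T2 -> c
  X3 -> S T0

Fill CYK table bottom-up:
  [0..0]={B,T1}  "b"  orig:{B}
  [1..1]={S,T2}  "c"  orig:{S}
  [2..2]={A,C,T0}  "a"  orig:{A,C}
  [0..1]=∅  "bc"
  [1..2]={S,X3}  "ca"  orig:{S}
  [0..2]={S}  "bca"

S ∈ T[0,2] ⇒ YES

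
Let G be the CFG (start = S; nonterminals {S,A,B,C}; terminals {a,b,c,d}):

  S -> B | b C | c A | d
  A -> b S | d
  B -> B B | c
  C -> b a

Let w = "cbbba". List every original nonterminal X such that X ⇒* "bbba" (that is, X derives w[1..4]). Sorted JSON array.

CNF form of G:
  S -> B B | T0 C | T2 A | c | d
  A -> T0 S | d
  B -> B B | c
  C -> T0 T1
  T0 -> b
  T1 -> a
  T2 -> c

CYK fill (cells [i..j] with 1 ≤ i ≤ j ≤ 4 only):
  T[1,1] 'b' = {T0}  orig:{}
  T[2,2] 'b' = {T0}  orig:{}
  T[3,3] 'b' = {T0}  orig:{}
  T[4,4] 'a' = {T1}  orig:{}
  T[1,2] 'bb' = ∅
  T[2,3] 'bb' = ∅
  T[3,4] 'ba' = {C}
  T[1,3] 'bbb' = ∅
  T[2,4] 'bba' = {S}
  T[1,4] 'bbba' = {A}

Original NTs in T[1,4] deriving "bbba": ["A"]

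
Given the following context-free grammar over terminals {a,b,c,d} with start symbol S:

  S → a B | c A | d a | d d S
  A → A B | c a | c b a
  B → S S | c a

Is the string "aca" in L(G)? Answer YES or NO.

Convert to CNF:
  S -> T0 A | T1 B | T3 T1 | T3 X5
  A -> A B | T0 T1 | T0 X4
  B -> S S | T0 T1
  T0 -> c
  T1 -> a
  T2 -> b
  T3 -> d
  X4 -> T2 T1
  X5 -> T3 S

CYK fill:
  [0..0]={T1}  "a"  orig:{}
  [1..1]={T0}  "c"  orig:{}
  [2..2]={T1}  "a"  orig:{}
  [0..1]=∅  "ac"
  [1..2]={A,B}  "ca"
  [0..2]={S}  "aca"

S ∈ T[0,2] ⇒ YES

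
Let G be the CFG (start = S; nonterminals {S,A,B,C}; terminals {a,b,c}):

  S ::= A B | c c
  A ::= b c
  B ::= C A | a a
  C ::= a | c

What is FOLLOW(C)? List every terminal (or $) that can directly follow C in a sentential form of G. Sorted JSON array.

FIRST sets, iterate to fixpoint:
[1]
  A via A→b c: +{b}
  B via B→a a: +{a}
  C via C→a: +{a}
  C via C→c: +{c}
  S via S→A B: +{b}
  S via S→c c: +{c}
  FIRST(S)={b,c}  FIRST(A)={b}  FIRST(B)={a}  FIRST(C)={a,c}
[2]
  B via B→C A: +{c}
  FIRST(S)={b,c}  FIRST(A)={b}  FIRST(B)={a,c}  FIRST(C)={a,c}
[3] done
  FIRST(S)={b,c}  FIRST(A)={b}  FIRST(B)={a,c}  FIRST(C)={a,c}

FOLLOW sets:
FOLLOW(S) := {$}
round 1:
  B→C A: FOLLOW(C) ⊇ FIRST(A) = {b}; new: +{b}
  S→A B: FOLLOW(A) ⊇ FIRST(B) = {a,c}; new: +{a,c}
  S→A B: FOLLOW(B) ⊇ FOLLOW(S) ⊇ {$}; new: +{$}
  FOLLOW[S]={$}  FOLLOW[A]={a,c}  FOLLOW[B]={$}  FOLLOW[C]={b}
round 2:
  B→C A: FOLLOW(A) ⊇ FOLLOW(B) ⊇ {$}; new: +{$}
  FOLLOW[S]={$}  FOLLOW[A]={$,a,c}  FOLLOW[B]={$}  FOLLOW[C]={b}
round 3: done
  FOLLOW[S]={$}  FOLLOW[A]={$,a,c}  FOLLOW[B]={$}  FOLLOW[C]={b}

FOLLOW(C) = ["b"]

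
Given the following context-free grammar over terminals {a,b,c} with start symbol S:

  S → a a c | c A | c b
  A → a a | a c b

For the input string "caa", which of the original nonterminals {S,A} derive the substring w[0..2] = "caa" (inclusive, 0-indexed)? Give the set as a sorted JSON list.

CNF form of G:
  S -> T0 X4 | T1 A | T1 T2
  A -> T0 T0 | T0 X3
  T0 -> a
  T1 -> c
  T2 -> b
  X3 -> T1 T2
  X4 -> T0 T1

CYK table (by increasing span) (cells [i..j] with 0 ≤ i ≤ j ≤ 2 only):
  cell(0,0) c: {T1}  orig:{}
  cell(1,1) a: {T0}  orig:{}
  cell(2,2) a: {T0}  orig:{}
  cell(0,1) ca: ∅
  cell(1,2) aa: {A}
  cell(0,2) caa: {S}

Original NTs in T[0,2] deriving "caa": ["S"]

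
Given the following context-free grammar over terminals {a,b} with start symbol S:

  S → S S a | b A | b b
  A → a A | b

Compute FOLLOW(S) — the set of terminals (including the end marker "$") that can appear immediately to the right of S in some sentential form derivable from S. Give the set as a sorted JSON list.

Compute FIRST by fixpoint:
round 1:
  A via A→a A: +{a}
  A via A→b: +{b}
  S via S→b A: +{b}
  S: {b}  A: {a,b}
round 2: — fixpoint
  S: {b}  A: {a,b}

Compute FOLLOW by fixpoint:
FOLLOW(S) := {$}
[1]
  S→S S a: FOLLOW(S) ⊇ FIRST(S) = {b}; new: +{b}
  S→S S a: FOLLOW(S) ⊇ FIRST(a) = {a}; new: +{a}
  S→b A: FOLLOW(A) ⊇ FOLLOW(S) ⊇ {$,a,b}; new: +{$,a,b}
  S: {$,a,b}  A: {$,a,b}
[2] done
  S: {$,a,b}  A: {$,a,b}

FOLLOW(S) = ["$", "a", "b"]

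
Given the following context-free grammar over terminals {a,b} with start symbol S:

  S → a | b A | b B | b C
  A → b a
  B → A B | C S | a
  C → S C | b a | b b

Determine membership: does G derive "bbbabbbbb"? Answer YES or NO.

Convert to CNF:
  S -> T0 A | T0 B | T0 C | a
  A -> T0 T1
  B -> A B | C S | a
  C -> S C | T0 T0 | T0 T1
  T0 -> b
  T1 -> a

Fill CYK table bottom-up:
  [0..0]={T0}  "b"  orig:{}
  [1..1]={T0}  "b"  orig:{}
  [2..2]={T0}  "b"  orig:{}
  [3..3]={B,S,T1}  "a"  orig:{B,S}
  [4..4]={T0}  "b"  orig:{}
  [5..5]={T0}  "b"  orig:{}
  [6..6]={T0}  "b"  orig:{}
  [7..7]={T0}  "b"  orig:{}
  [8..8]={T0}  "b"  orig:{}
  [0..1]={C}  "bb"
  [1..2]={C}  "bb"
  [2..3]={A,C,S}  "ba"
  [3..4]=∅  "ab"
  [4..5]={C}  "bb"
  [5..6]={C}  "bb"
  [6..7]={C}  "bb"
  [7..8]={C}  "bb"
  [0..2]={S}  "bbb"
  [1..3]={B,S}  "bba"
  [2..4]=∅  "bab"
  [3..5]={C}  "abb"
  [4..6]={S}  "bbb"
  [5..7]={S}  "bbb"
  [6..8]={S}  "bbb"
  [0..3]={B,S}  "bbba"
  [1..4]=∅  "bbab"
  [2..5]={C,S}  "babb"
  [3..6]=∅  "abbb"
  [4..7]=∅  "bbbb"
  [5..8]=∅  "bbbb"
  [0..4]=∅  "bbbab"
  [1..5]={C,S}  "bbabb"
  [2..6]={B}  "babbb"
  [3..7]=∅  "abbbb"
  [4..8]={B,C}  "bbbbb"
  [0..5]={B,C,S}  "bbbabb"
  [1..6]={S}  "bbabbb"
  [2..7]={C}  "babbbb"
  [3..8]={B,C}  "abbbbb"
  [0..6]=∅  "bbbabbb"
  [1..7]={C,S}  "bbabbbb"
  [2..8]={B,C,S}  "babbbbb"
  [0..7]={C,S}  "bbbabbbb"
  [1..8]={B,C,S}  "bbabbbbb"
  [0..8]={B,C,S}  "bbbabbbbb"

S ∈ T[0,8] ⇒ YES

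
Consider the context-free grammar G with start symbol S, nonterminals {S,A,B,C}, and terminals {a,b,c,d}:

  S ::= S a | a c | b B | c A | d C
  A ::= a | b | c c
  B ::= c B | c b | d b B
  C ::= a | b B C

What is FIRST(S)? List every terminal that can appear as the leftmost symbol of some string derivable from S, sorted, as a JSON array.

FIRST sets, iterate to fixpoint:
pass 1:
  A via A→a: +{a}
  A via A→b: +{b}
  A via A→c c: +{c}
  B via B→c B: +{c}
  B via B→d b B: +{d}
  C via C→a: +{a}
  C via C→b B C: +{b}
  S via S→a c: +{a}
  S via S→b B: +{b}
  S via S→c A: +{c}
  S via S→d C: +{d}
  S: {a,b,c,d}  A: {a,b,c}  B: {c,d}  C: {a,b}
pass 2: (stable)
  S: {a,b,c,d}  A: {a,b,c}  B: {c,d}  C: {a,b}

FIRST(S) = ["a", "b", "c", "d"]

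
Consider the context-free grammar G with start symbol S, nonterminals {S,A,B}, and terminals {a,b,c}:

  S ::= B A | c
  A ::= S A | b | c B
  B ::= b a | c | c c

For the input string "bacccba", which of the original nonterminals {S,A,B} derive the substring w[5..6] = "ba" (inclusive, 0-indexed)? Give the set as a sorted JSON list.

CNF form of G:
  S -> B A | c
  A -> S A | T0 B | b
  B -> T0 T0 | T1 T2 | c
  T0 -> c
  T1 -> b
  T2 -> a

Fill CYK table bottom-up (cells [i..j] with 5 ≤ i ≤ j ≤ 6 only):
  T[5,5] 'b' = {A,T1}  orig:{A}
  T[6,6] 'a' = {T2}  orig:{}
  T[5,6] 'ba' = {B}

Original NTs in T[5,6] deriving "ba": ["B"]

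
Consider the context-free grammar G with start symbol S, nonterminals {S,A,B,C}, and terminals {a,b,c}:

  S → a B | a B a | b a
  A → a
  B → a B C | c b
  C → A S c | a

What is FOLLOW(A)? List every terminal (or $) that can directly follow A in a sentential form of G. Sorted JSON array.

FIRST iteration:
iter 1:
  A via A→a: +{a}
  B via B→a B C: +{a}
  B via B→c b: +{c}
  C via C→A S c: +{a}
  S via S→a B: +{a}
  S via S→b a: +{b}
  FIRST[S]={a,b}  FIRST[A]={a}  FIRST[B]={a,c}  FIRST[C]={a}
iter 2: (no change)
  FIRST[S]={a,b}  FIRST[A]={a}  FIRST[B]={a,c}  FIRST[C]={a}

FOLLOW iteration:
FOLLOW(S) := {$}
round 1:
  B→a B C: FOLLOW(B) ⊇ FIRST(C) = {a}; new: +{a}
  B→a B C: FOLLOW(C) ⊇ FOLLOW(B) ⊇ {a}; new: +{a}
  C→A S c: FOLLOW(A) ⊇ FIRST(S) = {a,b}; new: +{a,b}
  C→A S c: FOLLOW(S) ⊇ FIRST(c) = {c}; new: +{c}
  S→a B: FOLLOW(B) ⊇ FOLLOW(S) ⊇ {$,c}; new: +{$,c}
  FOLLOW(S)={$,c}  FOLLOW(A)={a,b}  FOLLOW(B)={$,a,c}  FOLLOW(C)={a}
round 2:
  B→a B C: FOLLOW(C) ⊇ FOLLOW(B) ⊇ {$,a,c}; new: +{$,c}
  FOLLOW(S)={$,c}  FOLLOW(A)={a,b}  FOLLOW(B)={$,a,c}  FOLLOW(C)={$,a,c}
round 3: (stable)
  FOLLOW(S)={$,c}  FOLLOW(A)={a,b}  FOLLOW(B)={$,a,c}  FOLLOW(C)={$,a,c}

FOLLOW(A) = ["a", "b"]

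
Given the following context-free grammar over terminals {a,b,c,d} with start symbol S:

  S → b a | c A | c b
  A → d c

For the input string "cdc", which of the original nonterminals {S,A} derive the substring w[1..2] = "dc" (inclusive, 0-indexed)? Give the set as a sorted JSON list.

CNF form of G:
  S -> T1 A | T1 T2 | T2 T3
  A -> T0 T1
  T0 -> d
  T1 -> c
  T2 -> b
  T3 -> a

Fill CYK table bottom-up, restricted to cells inside w[1..2]:
  cell(1,1) d: {T0}  orig:{}
  cell(2,2) c: {T1}  orig:{}
  cell(1,2) dc: {A}

Original NTs in T[1,2] deriving "dc": ["A"]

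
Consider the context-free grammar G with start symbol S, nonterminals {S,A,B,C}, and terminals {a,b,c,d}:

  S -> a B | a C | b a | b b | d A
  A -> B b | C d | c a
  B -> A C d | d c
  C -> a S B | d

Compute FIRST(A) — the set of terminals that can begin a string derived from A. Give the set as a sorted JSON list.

FIRST iteration:
pass 1:
  A via A→c a: +{c}
  B via B→A C d: +{c}
  B via B→d c: +{d}
  C via C→a S B: +{a}
  C via C→d: +{d}
  S via S→a B: +{a}
  S via S→b a: +{b}
  S via S→d A: +{d}
  FIRST[S]={a,b,d}  FIRST[A]={c}  FIRST[B]={c,d}  FIRST[C]={a,d}
pass 2:
  A via A→B b: +{d}
  A via A→C d: +{a}
  B via B→A C d: +{a}
  FIRST[S]={a,b,d}  FIRST[A]={a,c,d}  FIRST[B]={a,c,d}  FIRST[C]={a,d}
pass 3: (no change)
  FIRST[S]={a,b,d}  FIRST[A]={a,c,d}  FIRST[B]={a,c,d}  FIRST[C]={a,d}

FIRST(A) = ["a", "c", "d"]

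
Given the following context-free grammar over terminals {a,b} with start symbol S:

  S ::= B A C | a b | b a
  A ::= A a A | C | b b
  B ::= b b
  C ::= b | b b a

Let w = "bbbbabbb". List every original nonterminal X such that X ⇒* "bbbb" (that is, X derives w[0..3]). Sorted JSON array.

CNF form of G:
  S -> B X5 | T0 T1 | T1 T0
  A -> A X2 | T1 T1 | T1 X3 | b
  B -> T1 T1
  C -> T1 X4 | b
  T0 -> a
  T1 -> b
  X2 -> T0 A
  X3 -> T1 T0
  X4 -> T1 T0
  X5 -> A C

Fill CYK table bottom-up (cells [i..j] with 0 ≤ i ≤ j ≤ 3 only):
  [0..0]={A,C,T1}  "b"  orig:{A,C}
  [1..1]={A,C,T1}  "b"  orig:{A,C}
  [2..2]={A,C,T1}  "b"  orig:{A,C}
  [3..3]={A,C,T1}  "b"  orig:{A,C}
  [0..1]={A,B,X5}  "bb"  orig:{A,B}
  [1..2]={A,B,X5}  "bb"  orig:{A,B}
  [2..3]={A,B,X5}  "bb"  orig:{A,B}
  [0..2]={X5}  "bbb"  orig:{}
  [1..3]={X5}  "bbb"  orig:{}
  [0..3]={S}  "bbbb"

Original NTs in T[0,3] deriving "bbbb": ["S"]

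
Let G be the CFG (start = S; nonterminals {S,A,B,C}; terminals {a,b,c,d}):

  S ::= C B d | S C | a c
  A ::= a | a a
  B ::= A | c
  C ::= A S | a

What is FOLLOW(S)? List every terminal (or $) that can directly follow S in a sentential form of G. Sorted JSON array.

FIRST iteration:
round 1:
  A via A→a: +{a}
  B via B→A: +{a}
  B via B→c: +{c}
  C via C→A S: +{a}
  S via S→C B d: +{a}
  FIRST(S)={a}  FIRST(A)={a}  FIRST(B)={a,c}  FIRST(C)={a}
round 2: done
  FIRST(S)={a}  FIRST(A)={a}  FIRST(B)={a,c}  FIRST(C)={a}

Compute FOLLOW by fixpoint:
initialize: $ ∈ FOLLOW(S)
pass 1:
  C→A S: FOLLOW(A) ⊇ FIRST(S) = {a}; new: +{a}
  S→C B d: FOLLOW(C) ⊇ FIRST(B) = {a,c}; new: +{a,c}
  S→C B d: FOLLOW(B) ⊇ FIRST(d) = {d}; new: +{d}
  S→S C: FOLLOW(S) ⊇ FIRST(C) = {a}; new: +{a}
  S→S C: FOLLOW(C) ⊇ FOLLOW(S) ⊇ {$,a}; new: +{$}
  S: {$,a}  A: {a}  B: {d}  C: {$,a,c}
pass 2:
  B→A: FOLLOW(A) ⊇ FOLLOW(B) ⊇ {d}; new: +{d}
  C→A S: FOLLOW(S) ⊇ FOLLOW(C) ⊇ {$,a,c}; new: +{c}
  S: {$,a,c}  A: {a,d}  B: {d}  C: {$,a,c}
pass 3: — fixpoint
  S: {$,a,c}  A: {a,d}  B: {d}  C: {$,a,c}

FOLLOW(S) = ["$", "a", "c"]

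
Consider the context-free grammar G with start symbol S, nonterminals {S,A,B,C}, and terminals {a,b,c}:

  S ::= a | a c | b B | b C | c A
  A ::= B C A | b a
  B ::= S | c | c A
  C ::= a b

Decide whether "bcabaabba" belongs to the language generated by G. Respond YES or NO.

Convert to CNF:
  S -> T0 B | T0 C | T1 T2 | T2 A | a
  A -> B X3 | T0 T1
  B -> T0 B | T0 C | T1 T2 | T2 A | a | c
  C -> T1 T0
  T0 -> b
  T1 -> a
  T2 -> c
  X3 -> C A

CYK fill:
  [0..0]={T0}  "b"  orig:{}
  [1..1]={B,T2}  "c"  orig:{B}
  [2..2]={B,S,T1}  "a"  orig:{B,S}
  [3..3]={T0}  "b"  orig:{}
  [4..4]={B,S,T1}  "a"  orig:{B,S}
  [5..5]={B,S,T1}  "a"  orig:{B,S}
  [6..6]={T0}  "b"  orig:{}
  [7..7]={T0}  "b"  orig:{}
  [8..8]={B,S,T1}  "a"  orig:{B,S}
  [0..1]={B,S}  "bc"
  [1..2]=∅  "ca"
  [2..3]={C}  "ab"
  [3..4]={A,B,S}  "ba"
  [4..5]=∅  "aa"
  [5..6]={C}  "ab"
  [6..7]=∅  "bb"
  [7..8]={A,B,S}  "ba"
  [0..2]=∅  "bca"
  [1..3]=∅  "cab"
  [2..4]=∅  "aba"
  [3..5]=∅  "baa"
  [4..6]=∅  "aab"
  [5..7]=∅  "abb"
  [6..8]={B,S}  "bba"
  [0..3]=∅  "bcab"
  [1..4]=∅  "caba"
  [2..5]=∅  "abaa"
  [3..6]=∅  "baab"
  [4..7]=∅  "aabb"
  [5..8]={X3}  "abba"  orig:{}
  [0..4]=∅  "bcaba"
  [1..5]=∅  "cabaa"
  [2..6]=∅  "abaab"
  [3..7]=∅  "baabb"
  [4..8]={A}  "aabba"
  [0..5]=∅  "bcabaa"
  [1..6]=∅  "cabaab"
  [2..7]=∅  "abaabb"
  [3..8]={A}  "baabba"
  [0..6]=∅  "bcabaab"
  [1..7]=∅  "cabaabb"
  [2..8]={X3}  "abaabba"  orig:{}
  [0..7]=∅  "bcabaabb"
  [1..8]={A}  "cabaabba"
  [0..8]={A}  "bcabaabba"

S ∉ T[0,8] ⇒ NO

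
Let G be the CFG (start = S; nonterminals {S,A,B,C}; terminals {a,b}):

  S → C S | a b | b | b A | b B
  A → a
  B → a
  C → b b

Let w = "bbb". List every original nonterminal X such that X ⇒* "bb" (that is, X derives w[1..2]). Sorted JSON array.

Convert to CNF:
  S -> C S | T0 A | T0 B | T1 T0 | b
  A -> a
  B -> a
  C -> T0 T0
  T0 -> b
  T1 -> a

CYK table (by increasing span) (cells [i..j] with 1 ≤ i ≤ j ≤ 2 only):
  [1..1]={S,T0}  "b"  orig:{S}
  [2..2]={S,T0}  "b"  orig:{S}
  [1..2]={C}  "bb"

Original NTs in T[1,2] deriving "bb": ["C"]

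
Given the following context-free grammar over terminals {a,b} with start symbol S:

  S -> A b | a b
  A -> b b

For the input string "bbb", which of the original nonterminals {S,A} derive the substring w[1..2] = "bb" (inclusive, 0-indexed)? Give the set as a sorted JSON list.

CNF form of G:
  S -> A T0 | T1 T0
  A -> T0 T0
  T0 -> b
  T1 -> a

CYK fill (cells [i..j] with 1 ≤ i ≤ j ≤ 2 only):
  cell(1,1) b: {T0}  orig:{}
  cell(2,2) b: {T0}  orig:{}
  cell(1,2) bb: {A}

Original NTs in T[1,2] deriving "bb": ["A"]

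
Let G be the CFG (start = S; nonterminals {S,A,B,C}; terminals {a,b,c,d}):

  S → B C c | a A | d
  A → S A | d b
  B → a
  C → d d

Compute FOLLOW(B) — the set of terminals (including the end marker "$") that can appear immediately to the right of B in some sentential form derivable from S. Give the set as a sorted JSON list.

FIRST sets, iterate to fixpoint:
pass 1:
  A via A→d b: +{d}
  B via B→a: +{a}
  C via C→d d: +{d}
  S via S→B C c: +{a}
  S via S→d: +{d}
  FIRST(S)={a,d}  FIRST(A)={d}  FIRST(B)={a}  FIRST(C)={d}
pass 2:
  A via A→S A: +{a}
  FIRST(S)={a,d}  FIRST(A)={a,d}  FIRST(B)={a}  FIRST(C)={d}
pass 3: (no change)
  FIRST(S)={a,d}  FIRST(A)={a,d}  FIRST(B)={a}  FIRST(C)={d}

Compute FOLLOW by fixpoint:
FOLLOW(S) := {$}
pass 1:
  A→S A: FOLLOW(S) ⊇ FIRST(A) = {a,d}; new: +{a,d}
  S→B C c: FOLLOW(B) ⊇ FIRST(C) = {d}; new: +{d}
  S→B C c: FOLLOW(C) ⊇ FIRST(c) = {c}; new: +{c}
  S→a A: FOLLOW(A) ⊇ FOLLOW(S) ⊇ {$,a,d}; new: +{$,a,d}
  FOLLOW(S)={$,a,d}  FOLLOW(A)={$,a,d}  FOLLOW(B)={d}  FOLLOW(C)={c}
pass 2: done
  FOLLOW(S)={$,a,d}  FOLLOW(A)={$,a,d}  FOLLOW(B)={d}  FOLLOW(C)={c}

FOLLOW(B) = ["d"]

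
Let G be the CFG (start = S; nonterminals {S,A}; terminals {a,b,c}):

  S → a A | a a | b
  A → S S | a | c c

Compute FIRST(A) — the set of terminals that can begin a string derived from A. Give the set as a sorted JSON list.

FIRST sets, iterate to fixpoint:
[1]
  A via A→a: +{a}
  A via A→c c: +{c}
  S via S→a A: +{a}
  S via S→b: +{b}
  S: {a,b}  A: {a,c}
[2]
  A via A→S S: +{b}
  S: {a,b}  A: {a,b,c}
[3] — fixpoint
  S: {a,b}  A: {a,b,c}

FIRST(A) = ["a", "b", "c"]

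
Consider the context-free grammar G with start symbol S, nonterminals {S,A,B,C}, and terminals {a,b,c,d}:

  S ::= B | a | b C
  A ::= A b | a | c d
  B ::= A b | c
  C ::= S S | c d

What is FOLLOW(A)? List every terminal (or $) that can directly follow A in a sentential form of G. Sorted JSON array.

Compute FIRST by fixpoint:
pass 1:
  A via A→a: +{a}
  A via A→c d: +{c}
  B via B→A b: +{a,c}
  C via C→c d: +{c}
  S via S→B: +{a,c}
  S via S→b C: +{b}
  FIRST[S]={a,b,c}  FIRST[A]={a,c}  FIRST[B]={a,c}  FIRST[C]={c}
pass 2:
  C via C→S S: +{a,b}
  FIRST[S]={a,b,c}  FIRST[A]={a,c}  FIRST[B]={a,c}  FIRST[C]={a,b,c}
pass 3: (stable)
  FIRST[S]={a,b,c}  FIRST[A]={a,c}  FIRST[B]={a,c}  FIRST[C]={a,b,c}

Compute FOLLOW by fixpoint:
initialize: $ ∈ FOLLOW(S)
iter 1:
  A→A b: FOLLOW(A) ⊇ FIRST(b) = {b}; new: +{b}
  C→S S: FOLLOW(S) ⊇ FIRST(S) = {a,b,c}; new: +{a,b,c}
  S→B: FOLLOW(B) ⊇ FOLLOW(S) ⊇ {$,a,b,c}; new: +{$,a,b,c}
  S→b C: FOLLOW(C) ⊇ FOLLOW(S) ⊇ {$,a,b,c}; new: +{$,a,b,c}
  S: {$,a,b,c}  A: {b}  B: {$,a,b,c}  C: {$,a,b,c}
iter 2: done
  S: {$,a,b,c}  A: {b}  B: {$,a,b,c}  C: {$,a,b,c}

FOLLOW(A) = ["b"]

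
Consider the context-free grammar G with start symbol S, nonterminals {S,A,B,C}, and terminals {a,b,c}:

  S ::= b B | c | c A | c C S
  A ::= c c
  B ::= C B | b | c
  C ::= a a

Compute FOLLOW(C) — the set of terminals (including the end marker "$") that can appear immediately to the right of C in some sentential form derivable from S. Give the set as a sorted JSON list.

FIRST iteration:
iter 1:
  A via A→c c: +{c}
  B via B→b: +{b}
  B via B→c: +{c}
  C via C→a a: +{a}
  S via S→b B: +{b}
  S via S→c: +{c}
  FIRST(S)={b,c}  FIRST(A)={c}  FIRST(B)={b,c}  FIRST(C)={a}
iter 2:
  B via B→C B: +{a}
  FIRST(S)={b,c}  FIRST(A)={c}  FIRST(B)={a,b,c}  FIRST(C)={a}
iter 3: (no change)
  FIRST(S)={b,c}  FIRST(A)={c}  FIRST(B)={a,b,c}  FIRST(C)={a}

FOLLOW iteration:
FOLLOW(S) := {$}
round 1:
  B→C B: FOLLOW(C) ⊇ FIRST(B) = {a,b,c}; new: +{a,b,c}
  S→b B: FOLLOW(B) ⊇ FOLLOW(S) ⊇ {$}; new: +{$}
  S→c A: FOLLOW(A) ⊇ FOLLOW(S) ⊇ {$}; new: +{$}
  FOLLOW[S]={$}  FOLLOW[A]={$}  FOLLOW[B]={$}  FOLLOW[C]={a,b,c}
round 2: (stable)
  FOLLOW[S]={$}  FOLLOW[A]={$}  FOLLOW[B]={$}  FOLLOW[C]={a,b,c}

FOLLOW(C) = ["a", "b", "c"]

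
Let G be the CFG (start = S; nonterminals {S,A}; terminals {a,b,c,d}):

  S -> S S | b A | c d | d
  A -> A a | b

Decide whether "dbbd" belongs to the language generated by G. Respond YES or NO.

CNF form of G:
  S -> S S | T1 A | T2 T3 | d
  A -> A T0 | b
  T0 -> a
  T1 -> b
  T2 -> c
  T3 -> d

Fill CYK table bottom-up:
  cell(0,0) d: {S,T3}  orig:{S}
  cell(1,1) b: {A,T1}  orig:{A}
  cell(2,2) b: {A,T1}  orig:{A}
  cell(3,3) d: {S,T3}  orig:{S}
  cell(0,1) db: ∅
  cell(1,2) bb: {S}
  cell(2,3) bd: ∅
  cell(0,2) dbb: {S}
  cell(1,3) bbd: {S}
  cell(0,3) dbbd: {S}

S ∈ T[0,3] ⇒ YES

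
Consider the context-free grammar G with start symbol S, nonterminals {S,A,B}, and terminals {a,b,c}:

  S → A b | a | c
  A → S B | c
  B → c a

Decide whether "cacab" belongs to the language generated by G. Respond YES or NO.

Convert to CNF:
  S -> A T2 | a | c
  A -> S B | c
  B -> T0 T1
  T0 -> c
  T1 -> a
  T2 -> b

CYK table (by increasing span):
  cell(0,0) c: {A,S,T0}  orig:{A,S}
  cell(1,1) a: {S,T1}  orig:{S}
  cell(2,2) c: {A,S,T0}  orig:{A,S}
  cell(3,3) a: {S,T1}  orig:{S}
  cell(4,4) b: {T2}  orig:{}
  cell(0,1) ca: {B}
  cell(1,2) ac: ∅
  cell(2,3) ca: {B}
  cell(3,4) ab: ∅
  cell(0,2) cac: ∅
  cell(1,3) aca: {A}
  cell(2,4) cab: ∅
  cell(0,3) caca: ∅
  cell(1,4) acab: {S}
  cell(0,4) cacab: ∅

S ∉ T[0,4] ⇒ NO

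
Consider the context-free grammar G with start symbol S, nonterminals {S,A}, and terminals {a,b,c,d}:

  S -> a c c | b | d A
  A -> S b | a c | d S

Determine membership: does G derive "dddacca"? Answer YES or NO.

Convert to CNF:
  S -> T1 X4 | T3 A | b
  A -> S T0 | T1 T2 | T3 S
  T0 -> b
  T1 -> a
  T2 -> c
  T3 -> d
  X4 -> T2 T2

CYK fill:
  [0..0]={T3}  "d"  orig:{}
  [1..1]={T3}  "d"  orig:{}
  [2..2]={T3}  "d"  orig:{}
  [3..3]={T1}  "a"  orig:{}
  [4..4]={T2}  "c"  orig:{}
  [5..5]={T2}  "c"  orig:{}
  [6..6]={T1}  "a"  orig:{}
  [0..1]=∅  "dd"
  [1..2]=∅  "dd"
  [2..3]=∅  "da"
  [3..4]={A}  "ac"
  [4..5]={X4}  "cc"  orig:{}
  [5..6]=∅  "ca"
  [0..2]=∅  "ddd"
  [1..3]=∅  "dda"
  [2..4]={S}  "dac"
  [3..5]={S}  "acc"
  [4..6]=∅  "cca"
  [0..3]=∅  "ddda"
  [1..4]={A}  "ddac"
  [2..5]={A}  "dacc"
  [3..6]=∅  "acca"
  [0..4]={S}  "dddac"
  [1..5]={S}  "ddacc"
  [2..6]=∅  "dacca"
  [0..5]={A}  "dddacc"
  [1..6]=∅  "ddacca"
  [0..6]=∅  "dddacca"

S ∉ T[0,6] ⇒ NO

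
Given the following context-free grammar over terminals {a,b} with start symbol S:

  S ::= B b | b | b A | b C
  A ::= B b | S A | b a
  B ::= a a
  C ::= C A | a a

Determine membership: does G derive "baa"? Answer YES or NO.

Convert to CNF:
  S -> B T0 | T0 A | T0 C | b
  A -> B T0 | S A | T0 T1
  B -> T1 T1
  C -> C A | T1 T1
  T0 -> b
  T1 -> a

CYK table (by increasing span):
  [0..0]={S,T0}  "b"  orig:{S}
  [1..1]={T1}  "a"  orig:{}
  [2..2]={T1}  "a"  orig:{}
  [0..1]={A}  "ba"
  [1..2]={B,C}  "aa"
  [0..2]={S}  "baa"

S ∈ T[0,2] ⇒ YES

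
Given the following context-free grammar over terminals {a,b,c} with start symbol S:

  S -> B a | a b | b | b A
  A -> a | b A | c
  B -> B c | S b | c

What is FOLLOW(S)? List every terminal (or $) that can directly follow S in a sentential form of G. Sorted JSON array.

FIRST iteration:
iter 1:
  A via A→a: +{a}
  A via A→b A: +{b}
  A via A→c: +{c}
  B via B→c: +{c}
  S via S→B a: +{c}
  S via S→a b: +{a}
  S via S→b: +{b}
  S: {a,b,c}  A: {a,b,c}  B: {c}
iter 2:
  B via B→S b: +{a,b}
  S: {a,b,c}  A: {a,b,c}  B: {a,b,c}
iter 3: (no change)
  S: {a,b,c}  A: {a,b,c}  B: {a,b,c}

FOLLOW sets:
seed FOLLOW(S) with $
round 1:
  B→B c: FOLLOW(B) ⊇ FIRST(c) = {c}; new: +{c}
  B→S b: FOLLOW(S) ⊇ FIRST(b) = {b}; new: +{b}
  S→B a: FOLLOW(B) ⊇ FIRST(a) = {a}; new: +{a}
  S→b A: FOLLOW(A) ⊇ FOLLOW(S) ⊇ {$,b}; new: +{$,b}
  S: {$,b}  A: {$,b}  B: {a,c}
round 2: (stable)
  S: {$,b}  A: {$,b}  B: {a,c}

FOLLOW(S) = ["$", "b"]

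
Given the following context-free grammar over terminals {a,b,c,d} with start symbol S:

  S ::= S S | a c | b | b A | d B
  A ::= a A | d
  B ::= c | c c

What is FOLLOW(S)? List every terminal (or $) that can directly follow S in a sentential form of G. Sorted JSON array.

FIRST sets, iterate to fixpoint:
iter 1:
  A via A→a A: +{a}
  A via A→d: +{d}
  B via B→c: +{c}
  S via S→a c: +{a}
  S via S→b: +{b}
  S via S→d B: +{d}
  FIRST(S)={a,b,d}  FIRST(A)={a,d}  FIRST(B)={c}
iter 2: (no change)
  FIRST(S)={a,b,d}  FIRST(A)={a,d}  FIRST(B)={c}

Compute FOLLOW by fixpoint:
initialize: $ ∈ FOLLOW(S)
pass 1:
  S→S S: FOLLOW(S) ⊇ FIRST(S) = {a,b,d}; new: +{a,b,d}
  S→b A: FOLLOW(A) ⊇ FOLLOW(S) ⊇ {$,a,b,d}; new: +{$,a,b,d}
  S→d B: FOLLOW(B) ⊇ FOLLOW(S) ⊇ {$,a,b,d}; new: +{$,a,b,d}
  S: {$,a,b,d}  A: {$,a,b,d}  B: {$,a,b,d}
pass 2: (no change)
  S: {$,a,b,d}  A: {$,a,b,d}  B: {$,a,b,d}

FOLLOW(S) = ["$", "a", "b", "d"]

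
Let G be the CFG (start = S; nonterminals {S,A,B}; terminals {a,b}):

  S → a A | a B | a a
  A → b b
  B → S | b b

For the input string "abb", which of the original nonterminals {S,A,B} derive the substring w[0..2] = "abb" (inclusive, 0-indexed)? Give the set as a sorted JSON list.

Convert to CNF:
  S -> T1 A | T1 B | T1 T1
  A -> T0 T0
  B -> T0 T0 | T1 A | T1 B | T1 T1
  T0 -> b
  T1 -> a

CYK fill — only the sub-triangle for w[0..2]:
  T[0,0] 'a' = {T1}  orig:{}
  T[1,1] 'b' = {T0}  orig:{}
  T[2,2] 'b' = {T0}  orig:{}
  T[0,1] 'ab' = ∅
  T[1,2] 'bb' = {A,B}
  T[0,2] 'abb' = {B,S}

Original NTs in T[0,2] deriving "abb": ["B", "S"]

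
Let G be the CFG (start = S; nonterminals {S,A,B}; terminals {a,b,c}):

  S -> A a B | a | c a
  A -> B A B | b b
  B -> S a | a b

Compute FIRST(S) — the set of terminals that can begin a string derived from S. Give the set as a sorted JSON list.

Compute FIRST by fixpoint:
iter 1:
  A via A→b b: +{b}
  B via B→a b: +{a}
  S via S→A a B: +{b}
  S via S→a: +{a}
  S via S→c a: +{c}
  FIRST(S)={a,b,c}  FIRST(A)={b}  FIRST(B)={a}
iter 2:
  A via A→B A B: +{a}
  B via B→S a: +{b,c}
  FIRST(S)={a,b,c}  FIRST(A)={a,b}  FIRST(B)={a,b,c}
iter 3:
  A via A→B A B: +{c}
  FIRST(S)={a,b,c}  FIRST(A)={a,b,c}  FIRST(B)={a,b,c}
iter 4: (no change)
  FIRST(S)={a,b,c}  FIRST(A)={a,b,c}  FIRST(B)={a,b,c}

FIRST(S) = ["a", "b", "c"]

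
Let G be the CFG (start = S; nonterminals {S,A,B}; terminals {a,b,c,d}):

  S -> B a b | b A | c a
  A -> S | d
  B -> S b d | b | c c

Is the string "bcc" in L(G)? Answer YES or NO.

Convert to CNF:
  S -> B X6 | T1 A | T2 T0
  A -> B X4 | T1 A | T2 T0 | d
  B -> S X5 | T2 T2 | b
  T0 -> a
  T1 -> b
  T2 -> c
  T3 -> d
  X4 -> T0 T1
  X5 -> T1 T3
  X6 -> T0 T1

CYK table (by increasing span):
  T[0,0] 'b' = {B,T1}  orig:{B}
  T[1,1] 'c' = {T2}  orig:{}
  T[2,2] 'c' = {T2}  orig:{}
  T[0,1] 'bc' = ∅
  T[1,2] 'cc' = {B}
  T[0,2] 'bcc' = ∅

S ∉ T[0,2] ⇒ NO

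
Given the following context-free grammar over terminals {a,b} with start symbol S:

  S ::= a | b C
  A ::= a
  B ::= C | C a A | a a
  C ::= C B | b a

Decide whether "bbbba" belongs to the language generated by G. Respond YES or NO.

CNF form of G:
  S -> T1 C | a
  A -> a
  B -> C B | C X2 | T0 T0 | T1 T0
  C -> C B | T1 T0
  T0 -> a
  T1 -> b
  X2 -> T0 A

CYK table (by increasing span):
  [0..0]={T1}  "b"  orig:{}
  [1..1]={T1}  "b"  orig:{}
  [2..2]={T1}  "b"  orig:{}
  [3..3]={T1}  "b"  orig:{}
  [4..4]={A,S,T0}  "a"  orig:{A,S}
  [0..1]=∅  "bb"
  [1..2]=∅  "bb"
  [2..3]=∅  "bb"
  [3..4]={B,C}  "ba"
  [0..2]=∅  "bbb"
  [1..3]=∅  "bbb"
  [2..4]={S}  "bba"
  [0..3]=∅  "bbbb"
  [1..4]=∅  "bbba"
  [0..4]=∅  "bbbba"

S ∉ T[0,4] ⇒ NO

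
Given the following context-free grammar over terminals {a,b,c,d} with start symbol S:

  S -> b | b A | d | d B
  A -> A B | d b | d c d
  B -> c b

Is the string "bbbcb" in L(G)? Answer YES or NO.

Convert to CNF:
  S -> T0 B | T1 A | b | d
  A -> A B | T0 T1 | T0 X3
  B -> T2 T1
  T0 -> d
  T1 -> b
  T2 -> c
  X3 -> T2 T0

CYK fill:
  cell(0,0) b: {S,T1}  orig:{S}
  cell(1,1) b: {S,T1}  orig:{S}
  cell(2,2) b: {S,T1}  orig:{S}
  cell(3,3) c: {T2}  orig:{}
  cell(4,4) b: {S,T1}  orig:{S}
  cell(0,1) bb: ∅
  cell(1,2) bb: ∅
  cell(2,3) bc: ∅
  cell(3,4) cb: {B}
  cell(0,2) bbb: ∅
  cell(1,3) bbc: ∅
  cell(2,4) bcb: ∅
  cell(0,3) bbbc: ∅
  cell(1,4) bbcb: ∅
  cell(0,4) bbbcb: ∅

S ∉ T[0,4] ⇒ NO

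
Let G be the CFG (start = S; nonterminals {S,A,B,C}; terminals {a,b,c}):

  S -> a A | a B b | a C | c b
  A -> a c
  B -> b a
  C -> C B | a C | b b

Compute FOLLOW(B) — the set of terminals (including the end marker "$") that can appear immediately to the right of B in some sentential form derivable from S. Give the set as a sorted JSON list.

Compute FIRST by fixpoint:
round 1:
  A via A→a c: +{a}
  B via B→b a: +{b}
  C via C→a C: +{a}
  C via C→b b: +{b}
  S via S→a A: +{a}
  S via S→c b: +{c}
  S: {a,c}  A: {a}  B: {b}  C: {a,b}
round 2: (no change)
  S: {a,c}  A: {a}  B: {b}  C: {a,b}

FOLLOW iteration:
FOLLOW(S) := {$}
round 1:
  C→C B: FOLLOW(C) ⊇ FIRST(B) = {b}; new: +{b}
  C→C B: FOLLOW(B) ⊇ FOLLOW(C) ⊇ {b}; new: +{b}
  S→a A: FOLLOW(A) ⊇ FOLLOW(S) ⊇ {$}; new: +{$}
  S→a C: FOLLOW(C) ⊇ FOLLOW(S) ⊇ {$}; new: +{$}
  S: {$}  A: {$}  B: {b}  C: {$,b}
round 2:
  C→C B: FOLLOW(B) ⊇ FOLLOW(C) ⊇ {$,b}; new: +{$}
  S: {$}  A: {$}  B: {$,b}  C: {$,b}
round 3: — fixpoint
  S: {$}  A: {$}  B: {$,b}  C: {$,b}

FOLLOW(B) = ["$", "b"]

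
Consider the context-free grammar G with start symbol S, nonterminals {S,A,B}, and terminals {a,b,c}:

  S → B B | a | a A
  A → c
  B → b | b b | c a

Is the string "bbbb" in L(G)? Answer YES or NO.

CNF form of G:
  S -> B B | T2 A | a
  A -> c
  B -> T0 T0 | T1 T2 | b
  T0 -> b
  T1 -> c
  T2 -> a

CYK table (by increasing span):
  cell(0,0) b: {B,T0}  orig:{B}
  cell(1,1) b: {B,T0}  orig:{B}
  cell(2,2) b: {B,T0}  orig:{B}
  cell(3,3) b: {B,T0}  orig:{B}
  cell(0,1) bb: {B,S}
  cell(1,2) bb: {B,S}
  cell(2,3) bb: {B,S}
  cell(0,2) bbb: {S}
  cell(1,3) bbb: {S}
  cell(0,3) bbbb: {S}

S ∈ T[0,3] ⇒ YES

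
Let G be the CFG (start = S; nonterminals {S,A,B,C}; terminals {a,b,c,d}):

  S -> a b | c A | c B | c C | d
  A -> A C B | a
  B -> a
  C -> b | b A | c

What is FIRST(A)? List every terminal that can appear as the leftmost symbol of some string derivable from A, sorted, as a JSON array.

FIRST sets, iterate to fixpoint:
pass 1:
  A via A→a: +{a}
  B via B→a: +{a}
  C via C→b: +{b}
  C via C→c: +{c}
  S via S→a b: +{a}
  S via S→c A: +{c}
  S via S→d: +{d}
  S: {a,c,d}  A: {a}  B: {a}  C: {b,c}
pass 2: — fixpoint
  S: {a,c,d}  A: {a}  B: {a}  C: {b,c}

FIRST(A) = ["a"]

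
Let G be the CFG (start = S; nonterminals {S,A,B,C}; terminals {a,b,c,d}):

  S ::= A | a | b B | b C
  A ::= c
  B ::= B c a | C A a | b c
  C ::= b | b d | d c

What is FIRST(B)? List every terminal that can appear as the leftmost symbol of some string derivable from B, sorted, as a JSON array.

FIRST sets, iterate to fixpoint:
round 1:
  A via A→c: +{c}
  B via B→b c: +{b}
  C via C→b: +{b}
  C via C→d c: +{d}
  S via S→A: +{c}
  S via S→a: +{a}
  S via S→b B: +{b}
  FIRST(S)={a,b,c}  FIRST(A)={c}  FIRST(B)={b}  FIRST(C)={b,d}
round 2:
  B via B→C A a: +{d}
  FIRST(S)={a,b,c}  FIRST(A)={c}  FIRST(B)={b,d}  FIRST(C)={b,d}
round 3: (stable)
  FIRST(S)={a,b,c}  FIRST(A)={c}  FIRST(B)={b,d}  FIRST(C)={b,d}

FIRST(B) = ["b", "d"]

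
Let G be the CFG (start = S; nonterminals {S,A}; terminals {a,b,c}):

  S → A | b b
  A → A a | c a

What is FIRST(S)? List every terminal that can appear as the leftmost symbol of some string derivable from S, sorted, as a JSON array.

FIRST sets, iterate to fixpoint:
pass 1:
  A via A→c a: +{c}
  S via S→A: +{c}
  S via S→b b: +{b}
  S: {b,c}  A: {c}
pass 2: (no change)
  S: {b,c}  A: {c}

FIRST(S) = ["b", "c"]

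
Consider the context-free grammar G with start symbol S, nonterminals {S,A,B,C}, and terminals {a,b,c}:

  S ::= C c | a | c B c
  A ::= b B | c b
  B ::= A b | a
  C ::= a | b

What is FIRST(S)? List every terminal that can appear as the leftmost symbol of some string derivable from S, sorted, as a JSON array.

Compute FIRST by fixpoint:
pass 1:
  A via A→b B: +{b}
  A via A→c b: +{c}
  B via B→A b: +{b,c}
  B via B→a: +{a}
  C via C→a: +{a}
  C via C→b: +{b}
  S via S→C c: +{a,b}
  S via S→c B c: +{c}
  S: {a,b,c}  A: {b,c}  B: {a,b,c}  C: {a,b}
pass 2: — fixpoint
  S: {a,b,c}  A: {b,c}  B: {a,b,c}  C: {a,b}

FIRST(S) = ["a", "b", "c"]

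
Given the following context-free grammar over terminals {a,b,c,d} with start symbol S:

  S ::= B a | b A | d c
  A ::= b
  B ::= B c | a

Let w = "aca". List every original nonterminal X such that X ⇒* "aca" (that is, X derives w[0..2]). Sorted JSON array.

Convert to CNF:
  S -> B T1 | T2 A | T3 T0
  A -> b
  B -> B T0 | a
  T0 -> c
  T1 -> a
  T2 -> b
  T3 -> d

Fill CYK table bottom-up (cells [i..j] with 0 ≤ i ≤ j ≤ 2 only):
  T[0,0] 'a' = {B,T1}  orig:{B}
  T[1,1] 'c' = {T0}  orig:{}
  T[2,2] 'a' = {B,T1}  orig:{B}
  T[0,1] 'ac' = {B}
  T[1,2] 'ca' = ∅
  T[0,2] 'aca' = {S}

Original NTs in T[0,2] deriving "aca": ["S"]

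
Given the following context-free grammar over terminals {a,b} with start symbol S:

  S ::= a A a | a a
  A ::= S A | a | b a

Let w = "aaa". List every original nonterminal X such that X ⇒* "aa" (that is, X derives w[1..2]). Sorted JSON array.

Convert to CNF:
  S -> T1 T1 | T1 X2
  A -> S A | T0 T1 | a
  T0 -> b
  T1 -> a
  X2 -> A T1

CYK table (by increasing span) — only the sub-triangle for w[1..2]:
  T[1,1] 'a' = {A,T1}  orig:{A}
  T[2,2] 'a' = {A,T1}  orig:{A}
  T[1,2] 'aa' = {S,X2}  orig:{S}

Original NTs in T[1,2] deriving "aa": ["S"]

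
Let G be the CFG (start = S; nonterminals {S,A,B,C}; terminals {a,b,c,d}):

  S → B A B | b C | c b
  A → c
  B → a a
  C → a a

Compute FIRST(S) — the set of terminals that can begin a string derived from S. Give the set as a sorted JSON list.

FIRST iteration:
round 1:
  A via A→c: +{c}
  B via B→a a: +{a}
  C via C→a a: +{a}
  S via S→B A B: +{a}
  S via S→b C: +{b}
  S via S→c b: +{c}
  FIRST(S)={a,b,c}  FIRST(A)={c}  FIRST(B)={a}  FIRST(C)={a}
round 2: (stable)
  FIRST(S)={a,b,c}  FIRST(A)={c}  FIRST(B)={a}  FIRST(C)={a}

FIRST(S) = ["a", "b", "c"]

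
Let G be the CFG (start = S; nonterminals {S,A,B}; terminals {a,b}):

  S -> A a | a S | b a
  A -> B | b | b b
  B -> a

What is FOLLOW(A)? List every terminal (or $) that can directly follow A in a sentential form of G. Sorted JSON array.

FIRST iteration:
[1]
  A via A→b: +{b}
  B via B→a: +{a}
  S via S→A a: +{b}
  S via S→a S: +{a}
  S: {a,b}  A: {b}  B: {a}
[2]
  A via A→B: +{a}
  S: {a,b}  A: {a,b}  B: {a}
[3] — fixpoint
  S: {a,b}  A: {a,b}  B: {a}

FOLLOW sets:
initialize: $ ∈ FOLLOW(S)
round 1:
  S→A a: FOLLOW(A) ⊇ FIRST(a) = {a}; new: +{a}
  S: {$}  A: {a}  B: {}
round 2:
  A→B: FOLLOW(B) ⊇ FOLLOW(A) ⊇ {a}; new: +{a}
  S: {$}  A: {a}  B: {a}
round 3: (stable)
  S: {$}  A: {a}  B: {a}

FOLLOW(A) = ["a"]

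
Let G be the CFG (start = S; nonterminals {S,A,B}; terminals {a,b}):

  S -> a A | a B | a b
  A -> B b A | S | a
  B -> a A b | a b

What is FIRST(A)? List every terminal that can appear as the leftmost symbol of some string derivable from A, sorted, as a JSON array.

Compute FIRST by fixpoint:
round 1:
  A via A→a: +{a}
  B via B→a A b: +{a}
  S via S→a A: +{a}
  FIRST[S]={a}  FIRST[A]={a}  FIRST[B]={a}
round 2: (no change)
  FIRST[S]={a}  FIRST[A]={a}  FIRST[B]={a}

FIRST(A) = ["a"]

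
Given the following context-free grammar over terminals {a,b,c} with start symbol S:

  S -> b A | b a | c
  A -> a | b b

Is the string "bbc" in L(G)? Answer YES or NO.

CNF form of G:
  S -> T0 A | T0 T1 | c
  A -> T0 T0 | a
  T0 -> b
  T1 -> a

CYK table (by increasing span):
  [0..0]={T0}  "b"  orig:{}
  [1..1]={T0}  "b"  orig:{}
  [2..2]={S}  "c"
  [0..1]={A}  "bb"
  [1..2]=∅  "bc"
  [0..2]=∅  "bbc"

S ∉ T[0,2] ⇒ NO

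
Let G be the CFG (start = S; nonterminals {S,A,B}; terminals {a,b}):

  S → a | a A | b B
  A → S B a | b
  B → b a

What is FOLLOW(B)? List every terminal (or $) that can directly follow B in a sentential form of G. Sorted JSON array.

Compute FIRST by fixpoint:
iter 1:
  A via A→b: +{b}
  B via B→b a: +{b}
  S via S→a: +{a}
  S via S→b B: +{b}
  S: {a,b}  A: {b}  B: {b}
iter 2:
  A via A→S B a: +{a}
  S: {a,b}  A: {a,b}  B: {b}
iter 3: — fixpoint
  S: {a,b}  A: {a,b}  B: {b}

FOLLOW iteration:
seed FOLLOW(S) with $
[1]
  A→S B a: FOLLOW(S) ⊇ FIRST(B) = {b}; new: +{b}
  A→S B a: FOLLOW(B) ⊇ FIRST(a) = {a}; new: +{a}
  S→a A: FOLLOW(A) ⊇ FOLLOW(S) ⊇ {$,b}; new: +{$,b}
  S→b B: FOLLOW(B) ⊇ FOLLOW(S) ⊇ {$,b}; new: +{$,b}
  S: {$,b}  A: {$,b}  B: {$,a,b}
[2] (stable)
  S: {$,b}  A: {$,b}  B: {$,a,b}

FOLLOW(B) = ["$", "a", "b"]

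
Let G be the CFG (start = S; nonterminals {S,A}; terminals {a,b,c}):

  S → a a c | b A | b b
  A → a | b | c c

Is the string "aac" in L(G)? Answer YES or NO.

Convert to CNF:
  S -> T1 X3 | T2 A | T2 T2
  A -> T0 T0 | a | b
  T0 -> c
  T1 -> a
  T2 -> b
  X3 -> T1 T0

CYK fill:
  T[0,0] 'a' = {A,T1}  orig:{A}
  T[1,1] 'a' = {A,T1}  orig:{A}
  T[2,2] 'c' = {T0}  orig:{}
  T[0,1] 'aa' = ∅
  T[1,2] 'ac' = {X3}  orig:{}
  T[0,2] 'aac' = {S}

S ∈ T[0,2] ⇒ YES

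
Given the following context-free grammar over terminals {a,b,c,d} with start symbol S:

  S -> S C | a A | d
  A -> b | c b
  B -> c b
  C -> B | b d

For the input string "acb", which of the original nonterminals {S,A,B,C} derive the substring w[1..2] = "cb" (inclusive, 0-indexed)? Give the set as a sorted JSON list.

Convert to CNF:
  S -> S C | T3 A | d
  A -> T0 T1 | b
  B -> T0 T1
  C -> T0 T1 | T1 T2
  T0 -> c
  T1 -> b
  T2 -> d
  T3 -> a

CYK fill, restricted to cells inside w[1..2]:
  [1..1]={T0}  "c"  orig:{}
  [2..2]={A,T1}  "b"  orig:{A}
  [1..2]={A,B,C}  "cb"

Original NTs in T[1,2] deriving "cb": ["A", "B", "C"]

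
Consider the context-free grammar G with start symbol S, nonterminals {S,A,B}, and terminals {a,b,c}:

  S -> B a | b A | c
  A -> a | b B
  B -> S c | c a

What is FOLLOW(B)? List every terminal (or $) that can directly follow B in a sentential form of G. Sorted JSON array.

Compute FIRST by fixpoint:
round 1:
  A via A→a: +{a}
  A via A→b B: +{b}
  B via B→c a: +{c}
  S via S→B a: +{c}
  S via S→b A: +{b}
  FIRST(S)={b,c}  FIRST(A)={a,b}  FIRST(B)={c}
round 2:
  B via B→S c: +{b}
  FIRST(S)={b,c}  FIRST(A)={a,b}  FIRST(B)={b,c}
round 3: (no change)
  FIRST(S)={b,c}  FIRST(A)={a,b}  FIRST(B)={b,c}

Compute FOLLOW by fixpoint:
initialize: $ ∈ FOLLOW(S)
round 1:
  B→S c: FOLLOW(S) ⊇ FIRST(c) = {c}; new: +{c}
  S→B a: FOLLOW(B) ⊇ FIRST(a) = {a}; new: +{a}
  S→b A: FOLLOW(A) ⊇ FOLLOW(S) ⊇ {$,c}; new: +{$,c}
  S: {$,c}  A: {$,c}  B: {a}
round 2:
  A→b B: FOLLOW(B) ⊇ FOLLOW(A) ⊇ {$,c}; new: +{$,c}
  S: {$,c}  A: {$,c}  B: {$,a,c}
round 3: — fixpoint
  S: {$,c}  A: {$,c}  B: {$,a,c}

FOLLOW(B) = ["$", "a", "c"]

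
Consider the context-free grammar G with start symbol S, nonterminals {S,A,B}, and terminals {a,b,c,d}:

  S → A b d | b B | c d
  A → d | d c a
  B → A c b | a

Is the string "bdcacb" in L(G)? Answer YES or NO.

Convert to CNF:
  S -> A X6 | T1 T0 | T3 B
  A -> T0 X4 | d
  B -> A X5 | a
  T0 -> d
  T1 -> c
  T2 -> a
  T3 -> b
  X4 -> T1 T2
  X5 -> T1 T3
  X6 -> T3 T0

CYK fill:
  [0..0]={T3}  "b"  orig:{}
  [1..1]={A,T0}  "d"  orig:{A}
  [2..2]={T1}  "c"  orig:{}
  [3..3]={B,T2}  "a"  orig:{B}
  [4..4]={T1}  "c"  orig:{}
  [5..5]={T3}  "b"  orig:{}
  [0..1]={X6}  "bd"  orig:{}
  [1..2]=∅  "dc"
  [2..3]={X4}  "ca"  orig:{}
  [3..4]=∅  "ac"
  [4..5]={X5}  "cb"  orig:{}
  [0..2]=∅  "bdc"
  [1..3]={A}  "dca"
  [2..4]=∅  "cac"
  [3..5]=∅  "acb"
  [0..3]=∅  "bdca"
  [1..4]=∅  "dcac"
  [2..5]=∅  "cacb"
  [0..4]=∅  "bdcac"
  [1..5]={B}  "dcacb"
  [0..5]={S}  "bdcacb"

S ∈ T[0,5] ⇒ YES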